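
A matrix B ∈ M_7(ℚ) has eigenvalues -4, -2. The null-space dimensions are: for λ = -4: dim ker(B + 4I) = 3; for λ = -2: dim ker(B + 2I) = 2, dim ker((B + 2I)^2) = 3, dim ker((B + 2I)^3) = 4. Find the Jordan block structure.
λ = -4: successive nullity increments [3] count blocks of size ≥ k; block sizes are [1, 1, 1].
λ = -2: successive nullity increments [2, 1, 1] count blocks of size ≥ k; block sizes are [3, 1].

Jordan blocks: (-4, 1), (-4, 1), (-4, 1), (-2, 3), (-2, 1)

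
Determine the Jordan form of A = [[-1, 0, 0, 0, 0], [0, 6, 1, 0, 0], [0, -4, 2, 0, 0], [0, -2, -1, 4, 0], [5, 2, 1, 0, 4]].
The characteristic polynomial is det(xI - A) = (x - 4)^4(x + 1), so the eigenvalues are -1 (algebraic multiplicity 1), 4 (algebraic multiplicity 4).

For λ = -1: algebraic multiplicity 1 gives one 1×1 block.

For λ = 4: rank(A - 4I) = 2, rank((A - 4I)^2) = 1. The eigenspace has dimension 5 - 2 = 3, so there are 3 Jordan blocks; the rank sequence gives block sizes [2, 1, 1].

Assembling the blocks gives the Jordan form J above.

J = [[-1, 0, 0, 0, 0], [0, 4, 1, 0, 0], [0, 0, 4, 0, 0], [0, 0, 0, 4, 0], [0, 0, 0, 0, 4]]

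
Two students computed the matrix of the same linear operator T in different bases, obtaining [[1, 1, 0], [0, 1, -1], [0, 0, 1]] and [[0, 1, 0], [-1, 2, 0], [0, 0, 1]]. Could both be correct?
Both have characteristic polynomial (x - 1)^3, but the minimal polynomial of A is (x - 1)^3 while the minimal polynomial of B is (x - 1)^2. The minimal polynomial is a similarity invariant, so A and B are not similar.

No.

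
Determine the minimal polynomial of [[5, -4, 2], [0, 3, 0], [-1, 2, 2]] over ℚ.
The characteristic polynomial factors as (x - 4)(x - 3)^2. The minimal polynomial is ∏(x - λ)^{k_λ} where k_λ is the size of the largest Jordan block at λ.

For λ = 3: rank(A - 3I) = 1, and the largest Jordan block has size 1 (the smallest k with rank((A - 3I)^k) = rank((A - 3I)^(k+1))).
For λ = 4: rank(A - 4I) = 2, and the largest Jordan block has size 1 (the smallest k with rank((A - 4I)^k) = rank((A - 4I)^(k+1))).

So m_A(x) = (x - 4)(x - 3).

m_A(x) = (x - 4)(x - 3)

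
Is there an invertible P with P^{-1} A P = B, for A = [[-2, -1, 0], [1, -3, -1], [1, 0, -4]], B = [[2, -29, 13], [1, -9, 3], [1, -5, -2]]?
Yes.

Two matrices over a field are similar if and only if they have the same invariant factors.

Both A and B have characteristic polynomial (x + 3)^3 and minimal polynomial (x + 3)^3. Computing further, both have invariant factors (x + 3)^3. Hence A and B are similar.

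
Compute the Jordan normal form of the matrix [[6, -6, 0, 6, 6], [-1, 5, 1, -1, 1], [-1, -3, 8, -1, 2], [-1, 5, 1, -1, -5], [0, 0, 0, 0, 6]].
The characteristic polynomial is det(xI - A) = x(x - 6)^4, so the eigenvalues are 0 (algebraic multiplicity 1), 6 (algebraic multiplicity 4).

For λ = 0: algebraic multiplicity 1 gives one 1×1 block.

For λ = 6: rank(A - 6I) = 3, rank((A - 6I)^2) = 2, rank((A - 6I)^3) = 1. The eigenspace has dimension 5 - 3 = 2, so there are 2 Jordan blocks; the rank sequence gives block sizes [3, 1].

Assembling the blocks gives the Jordan form J above.

J = [[0, 0, 0, 0, 0], [0, 6, 1, 0, 0], [0, 0, 6, 1, 0], [0, 0, 0, 6, 0], [0, 0, 0, 0, 6]]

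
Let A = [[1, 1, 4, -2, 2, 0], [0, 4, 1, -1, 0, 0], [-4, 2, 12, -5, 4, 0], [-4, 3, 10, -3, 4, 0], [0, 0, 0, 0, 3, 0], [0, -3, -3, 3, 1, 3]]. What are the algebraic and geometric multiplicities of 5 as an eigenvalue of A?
The characteristic polynomial is (x - 5)(x - 3)^5, so the factor x - 5 appears with exponent 1: the algebraic multiplicity is 1.

rank(A - 5I) = 5, so the eigenspace has dimension 6 - 5 = 1: the geometric multiplicity is 1.

algebraic multiplicity 1, geometric multiplicity 1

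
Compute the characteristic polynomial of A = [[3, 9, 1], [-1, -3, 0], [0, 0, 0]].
xI - A = [[x - 3, -9, -1], [1, x + 3, 0], [0, 0, x]].

Expanding det(xI - A) along the first row:
det(xI - A) = + (x - 3)·det([[x + 3, 0], [0, x]]) - (-9)·det([[1, 0], [0, x]]) + (-1)·det([[1, x + 3], [0, 0]]).

Evaluating gives χ_A(x) = x^3.

χ_A(x) = x^3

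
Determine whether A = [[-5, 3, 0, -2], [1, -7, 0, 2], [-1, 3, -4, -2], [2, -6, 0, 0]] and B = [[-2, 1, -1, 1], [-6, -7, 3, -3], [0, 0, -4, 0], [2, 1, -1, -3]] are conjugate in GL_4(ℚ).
Two matrices over a field are similar if and only if they have the same invariant factors.

Both A and B have characteristic polynomial (x + 4)^4 and minimal polynomial (x + 4)^2. Computing further, both have invariant factors x + 4, x + 4, (x + 4)^2. Hence A and B are similar.

Yes.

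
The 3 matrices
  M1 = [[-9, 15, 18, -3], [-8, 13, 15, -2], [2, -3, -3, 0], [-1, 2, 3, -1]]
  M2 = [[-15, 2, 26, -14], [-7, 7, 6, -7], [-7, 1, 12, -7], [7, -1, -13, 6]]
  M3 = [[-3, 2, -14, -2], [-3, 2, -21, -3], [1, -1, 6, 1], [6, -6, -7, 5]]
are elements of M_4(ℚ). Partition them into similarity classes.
2 classes: {M1}, {M2, M3}

Characteristic polynomials: χ_{M1} = x^4, χ_{M2} = (x - 6)^2(x + 1)^2, χ_{M3} = (x - 6)^2(x + 1)^2.

{M1}: invariant factors x^2, x^2.

{M2, M3}: invariant factors x + 1, (x - 6)^2(x + 1).

Matrices are similar if and only if their invariant-factor lists agree; the partition into similarity classes is {M1}, {M2, M3}.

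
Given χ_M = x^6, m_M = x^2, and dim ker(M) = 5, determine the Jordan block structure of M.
λ = 0: algebraic multiplicity 6 (exponent in χ_M), largest block size 2 (exponent in m_M), 5 blocks (geometric multiplicity). These force block sizes [2, 1, 1, 1, 1].

Jordan blocks: (0, 2), (0, 1), (0, 1), (0, 1), (0, 1)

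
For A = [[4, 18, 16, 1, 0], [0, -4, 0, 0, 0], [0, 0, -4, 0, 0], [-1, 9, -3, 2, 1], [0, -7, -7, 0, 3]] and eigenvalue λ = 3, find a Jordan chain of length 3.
We seek v_1 ∈ ker((A - 3I)^3) \ ker((A - 3I)^2), then set v_{i+1} = (A - 3I) v_i.

One such chain is v_1 = [[0, 0, 0, 0, 1]]^T, v_2 = [[0, 0, 0, 1, 0]]^T, v_3 = [[1, 0, 0, -1, 0]]^T. Check: (A - 3I) v_3 = [[0, 0, 0, 0, 0]]^T = 0.

v_1 = [[0, 0, 0, 0, 1]]^T, v_2 = [[0, 0, 0, 1, 0]]^T, v_3 = [[1, 0, 0, -1, 0]]^T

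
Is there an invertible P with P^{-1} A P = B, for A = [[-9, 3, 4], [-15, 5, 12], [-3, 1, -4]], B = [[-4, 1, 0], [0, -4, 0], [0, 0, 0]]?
Two matrices over a field are similar if and only if they have the same invariant factors.

Both A and B have characteristic polynomial x(x + 4)^2 and minimal polynomial x(x + 4)^2. Computing further, both have invariant factors x(x + 4)^2. Hence A and B are similar.

Yes.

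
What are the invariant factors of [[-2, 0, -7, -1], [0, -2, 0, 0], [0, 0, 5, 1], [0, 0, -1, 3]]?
x + 2, (x - 4)^2(x + 2)

The Jordan structure of A has elementary divisors (x + 2), (x + 2), (x - 4)^2. Arranging the block sizes at each eigenvalue in decreasing order and taking row products gives the invariant factors.

Invariant factors (smallest first, each dividing the next): x + 2, (x - 4)^2(x + 2).

Check: the last factor (x - 4)^2(x + 2) is the minimal polynomial, and the product (x - 4)^2(x + 2)^2 is the characteristic polynomial.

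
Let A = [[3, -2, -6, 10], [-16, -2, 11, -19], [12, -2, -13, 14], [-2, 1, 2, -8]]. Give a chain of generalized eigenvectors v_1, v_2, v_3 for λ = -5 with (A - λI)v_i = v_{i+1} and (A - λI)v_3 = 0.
v_1 = [[4, -9, 7, -1]]^T, v_2 = [[-2, 5, -4, 0]]^T, v_3 = [[-2, 3, -2, 1]]^T

We seek v_1 ∈ ker((A + 5I)^3) \ ker((A + 5I)^2), then set v_{i+1} = (A + 5I) v_i.

One such chain is v_1 = [[4, -9, 7, -1]]^T, v_2 = [[-2, 5, -4, 0]]^T, v_3 = [[-2, 3, -2, 1]]^T. Check: (A + 5I) v_3 = [[0, 0, 0, 0]]^T = 0.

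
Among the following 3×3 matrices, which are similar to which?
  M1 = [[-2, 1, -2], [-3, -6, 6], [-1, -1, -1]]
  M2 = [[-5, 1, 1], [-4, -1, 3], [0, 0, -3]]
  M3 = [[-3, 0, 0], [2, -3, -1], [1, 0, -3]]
2 classes: {M1}, {M2, M3}

Characteristic polynomials: χ_{M1} = (x + 3)^3, χ_{M2} = (x + 3)^3, χ_{M3} = (x + 3)^3.

{M1}: invariant factors x + 3, (x + 3)^2.

{M2, M3}: invariant factors (x + 3)^3.

Matrices are similar if and only if their invariant-factor lists agree; the partition into similarity classes is {M1}, {M2, M3}.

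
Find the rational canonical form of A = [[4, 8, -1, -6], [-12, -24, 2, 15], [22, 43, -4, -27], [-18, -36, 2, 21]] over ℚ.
The invariant factors of A (the non-unit diagonal entries of the Smith normal form of xI - A over ℚ[x]) are (x + 3)(x^3 - 2x - 2), each dividing the next. The characteristic polynomial is their product, (x + 3)(x^3 - 2x - 2).

The rational canonical form is the block-diagonal matrix of companion matrices C(f_i):
R = [[0, 0, 0, 6], [1, 0, 0, 8], [0, 1, 0, 2], [0, 0, 1, -3]].

Note the characteristic polynomial does not split into linear factors over ℚ, so A has no Jordan form over ℚ; the rational canonical form exists over any field.

R = [[0, 0, 0, 6], [1, 0, 0, 8], [0, 1, 0, 2], [0, 0, 1, -3]]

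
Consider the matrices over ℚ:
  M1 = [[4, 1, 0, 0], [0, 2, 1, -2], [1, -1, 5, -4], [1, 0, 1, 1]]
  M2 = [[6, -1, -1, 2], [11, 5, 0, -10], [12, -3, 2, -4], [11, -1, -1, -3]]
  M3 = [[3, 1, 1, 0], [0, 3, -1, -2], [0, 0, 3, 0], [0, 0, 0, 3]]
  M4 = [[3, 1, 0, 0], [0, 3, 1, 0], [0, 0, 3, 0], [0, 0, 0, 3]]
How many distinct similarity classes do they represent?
Characteristic polynomials: χ_{M1} = (x - 3)^4, χ_{M2} = (x - 5)^3(x + 5), χ_{M3} = (x - 3)^4, χ_{M4} = (x - 3)^4.

{M1, M3, M4}: invariant factors x - 3, (x - 3)^3.

{M2}: invariant factors (x - 5)^3(x + 5).

Matrices are similar if and only if their invariant-factor lists agree; the partition into similarity classes is {M1, M3, M4}, {M2}.

2 classes: {M1, M3, M4}, {M2}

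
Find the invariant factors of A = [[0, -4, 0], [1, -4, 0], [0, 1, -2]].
The Jordan structure of A has elementary divisors (x + 2)^3. Arranging the block sizes at each eigenvalue in decreasing order and taking row products gives the invariant factors.

Invariant factors (smallest first, each dividing the next): (x + 2)^3.

Check: the last factor (x + 2)^3 is the minimal polynomial, and the product (x + 2)^3 is the characteristic polynomial.

(x + 2)^3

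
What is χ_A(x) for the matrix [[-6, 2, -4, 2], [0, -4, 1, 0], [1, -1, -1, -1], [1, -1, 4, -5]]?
χ_A(x) = (x + 4)^4

xI - A = [[x + 6, -2, 4, -2], [0, x + 4, -1, 0], [-1, 1, x + 1, 1], [-1, 1, -4, x + 5]].

Expanding det(xI - A) along the first row:
det(xI - A) = + (x + 6)·det([[x + 4, -1, 0], [1, x + 1, 1], [1, -4, x + 5]]) - (-2)·det([[0, -1, 0], [-1, x + 1, 1], [-1, -4, x + 5]]) + (4)·det([[0, x + 4, 0], [-1, 1, 1], [-1, 1, x + 5]]) - (-2)·det([[0, x + 4, -1], [-1, 1, x + 1], [-1, 1, -4]]).

Evaluating gives χ_A(x) = x^4 + 16x^3 + 96x^2 + 256x + 256 = (x + 4)^4.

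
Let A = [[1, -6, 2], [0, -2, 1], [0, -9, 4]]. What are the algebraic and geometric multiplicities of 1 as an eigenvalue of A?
The characteristic polynomial is (x - 1)^3, so the factor x - 1 appears with exponent 3: the algebraic multiplicity is 3.

rank(A - I) = 1, so the eigenspace has dimension 3 - 1 = 2: the geometric multiplicity is 2.

Since 2 < 3, A is not diagonalizable.

algebraic multiplicity 3, geometric multiplicity 2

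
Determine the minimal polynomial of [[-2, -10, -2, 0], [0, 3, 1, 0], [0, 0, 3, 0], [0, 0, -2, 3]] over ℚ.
The characteristic polynomial factors as (x - 3)^3(x + 2). The minimal polynomial is ∏(x - λ)^{k_λ} where k_λ is the size of the largest Jordan block at λ.

For λ = -2: rank(A + 2I) = 3, and the largest Jordan block has size 1 (the smallest k with rank((A + 2I)^k) = rank((A + 2I)^(k+1))).
For λ = 3: rank(A - 3I) = 2, and the largest Jordan block has size 2 (the smallest k with rank((A - 3I)^k) = rank((A - 3I)^(k+1))).

So m_A(x) = (x - 3)^2(x + 2).

m_A(x) = (x - 3)^2(x + 2)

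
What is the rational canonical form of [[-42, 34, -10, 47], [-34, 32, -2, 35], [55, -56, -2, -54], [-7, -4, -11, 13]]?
R = [[0, 0, 0, 50], [1, 0, 0, 35], [0, 1, 0, 11], [0, 0, 1, 1]]

The invariant factors of A (the non-unit diagonal entries of the Smith normal form of xI - A over ℚ[x]) are (x - 5)(x + 2)(x^2 + 2x + 5), each dividing the next. The characteristic polynomial is their product, (x - 5)(x + 2)(x^2 + 2x + 5).

The rational canonical form is the block-diagonal matrix of companion matrices C(f_i):
R = [[0, 0, 0, 50], [1, 0, 0, 35], [0, 1, 0, 11], [0, 0, 1, 1]].

Note the characteristic polynomial does not split into linear factors over ℚ, so A has no Jordan form over ℚ; the rational canonical form exists over any field.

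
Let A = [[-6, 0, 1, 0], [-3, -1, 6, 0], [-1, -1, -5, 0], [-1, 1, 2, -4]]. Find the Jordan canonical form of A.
The characteristic polynomial is det(xI - A) = (x + 4)^4, so the eigenvalues are -4 (algebraic multiplicity 4).

For λ = -4: rank(A + 4I) = 2, rank((A + 4I)^2) = 1, rank((A + 4I)^3) = 0. The eigenspace has dimension 4 - 2 = 2, so there are 2 Jordan blocks; the rank sequence gives block sizes [3, 1].

Assembling the blocks gives the Jordan form J above.

J = [[-4, 1, 0, 0], [0, -4, 1, 0], [0, 0, -4, 0], [0, 0, 0, -4]]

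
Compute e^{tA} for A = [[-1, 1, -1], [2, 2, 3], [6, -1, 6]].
A has Jordan form J = [[1, 1, 0], [0, 1, 0], [0, 0, 5]] with A = PJP^{-1}, so e^{tA} = P e^{tJ} P^{-1}.

For a Jordan block J_k(λ), e^{tJ_k(λ)} = e^{λt} · (I + tN + t^2 N^2/2! + ... + t^{k-1} N^{k-1}/(k-1)!) where N is the nilpotent superdiagonal part.

Assembling the blocks and conjugating back gives the entries of e^{tA} as shown above.

e^{tA} = [[(1 - 2*t)*e^{t}, t*e^{t}, -t*e^{t}], [(-2*t + e^{4*t} - 1)*e^{t}, (t + 1)*e^{t}, (-t + e^{4*t} - 1)*e^{t}], [(2*t + e^{4*t} - 1)*e^{t}, -t*e^{t}, (t + e^{4*t})*e^{t}]]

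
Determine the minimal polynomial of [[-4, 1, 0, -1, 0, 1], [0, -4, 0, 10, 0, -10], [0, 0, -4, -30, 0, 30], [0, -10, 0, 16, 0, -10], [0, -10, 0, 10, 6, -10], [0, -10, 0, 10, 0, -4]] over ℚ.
m_A(x) = (x - 6)(x + 4)^2

The characteristic polynomial factors as (x - 6)^3(x + 4)^3. The minimal polynomial is ∏(x - λ)^{k_λ} where k_λ is the size of the largest Jordan block at λ.

For λ = -4: rank(A + 4I) = 4, and the largest Jordan block has size 2 (the smallest k with rank((A + 4I)^k) = rank((A + 4I)^(k+1))).
For λ = 6: rank(A - 6I) = 3, and the largest Jordan block has size 1 (the smallest k with rank((A - 6I)^k) = rank((A - 6I)^(k+1))).

So m_A(x) = (x - 6)(x + 4)^2.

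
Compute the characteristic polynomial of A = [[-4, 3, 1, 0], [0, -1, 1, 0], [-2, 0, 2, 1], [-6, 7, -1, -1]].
χ_A(x) = x^3(x + 4)

xI - A = [[x + 4, -3, -1, 0], [0, x + 1, -1, 0], [2, 0, x - 2, -1], [6, -7, 1, x + 1]].

Expanding det(xI - A) along the first row:
det(xI - A) = + (x + 4)·det([[x + 1, -1, 0], [0, x - 2, -1], [-7, 1, x + 1]]) - (-3)·det([[0, -1, 0], [2, x - 2, -1], [6, 1, x + 1]]) + (-1)·det([[0, x + 1, 0], [2, 0, -1], [6, -7, x + 1]]) - (0)·det([[0, x + 1, -1], [2, 0, x - 2], [6, -7, 1]]).

Evaluating gives χ_A(x) = x^4 + 4x^3 = x^3(x + 4).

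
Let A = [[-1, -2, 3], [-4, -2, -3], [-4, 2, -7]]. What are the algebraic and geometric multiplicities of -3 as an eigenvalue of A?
The characteristic polynomial is (x + 3)^2(x + 4), so the factor x + 3 appears with exponent 2: the algebraic multiplicity is 2.

rank(A + 3I) = 2, so the eigenspace has dimension 3 - 2 = 1: the geometric multiplicity is 1.

Since 1 < 2, A is not diagonalizable.

algebraic multiplicity 2, geometric multiplicity 1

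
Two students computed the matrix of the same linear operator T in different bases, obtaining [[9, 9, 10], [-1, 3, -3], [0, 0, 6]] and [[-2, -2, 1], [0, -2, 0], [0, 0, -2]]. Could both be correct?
No.

trace(A) = 18 but trace(B) = -6. The trace is a similarity invariant, so A and B are not similar.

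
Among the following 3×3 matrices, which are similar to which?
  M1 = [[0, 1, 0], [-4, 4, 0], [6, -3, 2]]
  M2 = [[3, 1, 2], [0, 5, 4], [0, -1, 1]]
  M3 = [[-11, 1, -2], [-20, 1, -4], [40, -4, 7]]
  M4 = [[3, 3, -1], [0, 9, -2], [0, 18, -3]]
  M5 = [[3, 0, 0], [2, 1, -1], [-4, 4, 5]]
Characteristic polynomials: χ_{M1} = (x - 2)^3, χ_{M2} = (x - 3)^3, χ_{M3} = (x + 1)^3, χ_{M4} = (x - 3)^3, χ_{M5} = (x - 3)^3.

{M1}: invariant factors x - 2, (x - 2)^2.

{M2, M4, M5}: invariant factors x - 3, (x - 3)^2.

{M3}: invariant factors x + 1, (x + 1)^2.

Matrices are similar if and only if their invariant-factor lists agree; the partition into similarity classes is {M1}, {M2, M4, M5}, {M3}.

3 classes: {M1}, {M2, M4, M5}, {M3}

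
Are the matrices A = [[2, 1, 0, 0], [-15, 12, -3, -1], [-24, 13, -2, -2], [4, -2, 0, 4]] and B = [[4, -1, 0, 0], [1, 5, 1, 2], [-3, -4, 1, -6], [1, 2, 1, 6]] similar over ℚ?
Yes.

Two matrices over a field are similar if and only if they have the same invariant factors.

Both A and B have characteristic polynomial (x - 4)^4 and minimal polynomial (x - 4)^3. Computing further, both have invariant factors x - 4, (x - 4)^3. Hence A and B are similar.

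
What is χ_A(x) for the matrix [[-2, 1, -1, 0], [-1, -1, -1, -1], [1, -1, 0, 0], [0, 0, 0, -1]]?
xI - A = [[x + 2, -1, 1, 0], [1, x + 1, 1, 1], [-1, 1, x, 0], [0, 0, 0, x + 1]].

Expanding det(xI - A) along the first row:
det(xI - A) = + (x + 2)·det([[x + 1, 1, 1], [1, x, 0], [0, 0, x + 1]]) - (-1)·det([[1, 1, 1], [-1, x, 0], [0, 0, x + 1]]) + (1)·det([[1, x + 1, 1], [-1, 1, 0], [0, 0, x + 1]]) - (0)·det([[1, x + 1, 1], [-1, 1, x], [0, 0, 0]]).

Evaluating gives χ_A(x) = x^4 + 4x^3 + 6x^2 + 4x + 1 = (x + 1)^4.

χ_A(x) = (x + 1)^4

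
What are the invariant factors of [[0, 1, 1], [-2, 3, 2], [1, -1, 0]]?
x - 1, (x - 1)^2

The Jordan structure of A has elementary divisors (x - 1)^2, (x - 1). Arranging the block sizes at each eigenvalue in decreasing order and taking row products gives the invariant factors.

Invariant factors (smallest first, each dividing the next): x - 1, (x - 1)^2.

Check: the last factor (x - 1)^2 is the minimal polynomial, and the product (x - 1)^3 is the characteristic polynomial.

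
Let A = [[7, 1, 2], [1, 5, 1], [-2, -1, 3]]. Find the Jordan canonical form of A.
The characteristic polynomial is det(xI - A) = (x - 5)^3, so the eigenvalues are 5 (algebraic multiplicity 3).

For λ = 5: rank(A - 5I) = 2, rank((A - 5I)^2) = 1, rank((A - 5I)^3) = 0. The eigenspace has dimension 3 - 2 = 1, so there is 1 Jordan block; the rank sequence gives block sizes [3].

Assembling the blocks gives the Jordan form J above.

J = [[5, 1, 0], [0, 5, 1], [0, 0, 5]]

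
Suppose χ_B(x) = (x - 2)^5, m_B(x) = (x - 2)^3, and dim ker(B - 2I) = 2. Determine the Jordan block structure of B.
Jordan blocks: (2, 3), (2, 2)

λ = 2: algebraic multiplicity 5 (exponent in χ_B), largest block size 3 (exponent in m_B), 2 blocks (geometric multiplicity). These force block sizes [3, 2].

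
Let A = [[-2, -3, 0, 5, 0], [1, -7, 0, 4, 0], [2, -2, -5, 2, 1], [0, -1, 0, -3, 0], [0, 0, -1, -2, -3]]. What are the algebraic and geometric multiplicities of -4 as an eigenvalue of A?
The characteristic polynomial is (x + 4)^5, so the factor x + 4 appears with exponent 5: the algebraic multiplicity is 5.

rank(A + 4I) = 3, so the eigenspace has dimension 5 - 3 = 2: the geometric multiplicity is 2.

Since 2 < 5, A is not diagonalizable.

algebraic multiplicity 5, geometric multiplicity 2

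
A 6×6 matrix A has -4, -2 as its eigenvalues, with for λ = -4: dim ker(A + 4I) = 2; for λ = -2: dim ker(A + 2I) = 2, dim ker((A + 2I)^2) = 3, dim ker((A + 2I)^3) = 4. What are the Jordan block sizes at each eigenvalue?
Jordan blocks: (-4, 1), (-4, 1), (-2, 3), (-2, 1)

λ = -4: successive nullity increments [2] count blocks of size ≥ k; block sizes are [1, 1].
λ = -2: successive nullity increments [2, 1, 1] count blocks of size ≥ k; block sizes are [3, 1].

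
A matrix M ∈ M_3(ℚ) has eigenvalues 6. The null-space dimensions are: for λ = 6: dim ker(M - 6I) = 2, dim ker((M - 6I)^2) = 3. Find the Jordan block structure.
λ = 6: successive nullity increments [2, 1] count blocks of size ≥ k; block sizes are [2, 1].

Jordan blocks: (6, 2), (6, 1)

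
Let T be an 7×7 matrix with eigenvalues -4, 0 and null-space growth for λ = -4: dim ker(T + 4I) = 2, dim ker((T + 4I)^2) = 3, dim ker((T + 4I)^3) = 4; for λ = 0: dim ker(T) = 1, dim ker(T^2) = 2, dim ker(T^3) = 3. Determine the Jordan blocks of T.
λ = -4: successive nullity increments [2, 1, 1] count blocks of size ≥ k; block sizes are [3, 1].
λ = 0: successive nullity increments [1, 1, 1] count blocks of size ≥ k; block sizes are [3].

Jordan blocks: (-4, 3), (-4, 1), (0, 3)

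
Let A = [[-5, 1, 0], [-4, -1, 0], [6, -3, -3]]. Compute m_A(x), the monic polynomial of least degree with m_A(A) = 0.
The characteristic polynomial factors as (x + 3)^3. The minimal polynomial is ∏(x - λ)^{k_λ} where k_λ is the size of the largest Jordan block at λ.

For λ = -3: rank(A + 3I) = 1, and the largest Jordan block has size 2 (the smallest k with rank((A + 3I)^k) = rank((A + 3I)^(k+1))).

So m_A(x) = (x + 3)^2.

m_A(x) = (x + 3)^2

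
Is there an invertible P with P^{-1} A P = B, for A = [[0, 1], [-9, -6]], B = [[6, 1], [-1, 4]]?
No.

trace(A) = -6 but trace(B) = 10. The trace is a similarity invariant, so A and B are not similar.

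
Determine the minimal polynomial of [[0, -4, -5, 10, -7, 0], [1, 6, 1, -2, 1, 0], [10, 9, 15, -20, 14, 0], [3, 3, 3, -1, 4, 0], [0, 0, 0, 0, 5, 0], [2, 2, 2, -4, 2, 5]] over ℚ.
The characteristic polynomial factors as (x - 5)^6. The minimal polynomial is ∏(x - λ)^{k_λ} where k_λ is the size of the largest Jordan block at λ.

For λ = 5: rank(A - 5I) = 3, and the largest Jordan block has size 3 (the smallest k with rank((A - 5I)^k) = rank((A - 5I)^(k+1))).

So m_A(x) = (x - 5)^3.

m_A(x) = (x - 5)^3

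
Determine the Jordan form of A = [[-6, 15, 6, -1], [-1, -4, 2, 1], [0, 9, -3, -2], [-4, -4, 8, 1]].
J = [[-3, 1, 0, 0], [0, -3, 1, 0], [0, 0, -3, 0], [0, 0, 0, -3]]

The characteristic polynomial is det(xI - A) = (x + 3)^4, so the eigenvalues are -3 (algebraic multiplicity 4).

For λ = -3: rank(A + 3I) = 2, rank((A + 3I)^2) = 1, rank((A + 3I)^3) = 0. The eigenspace has dimension 4 - 2 = 2, so there are 2 Jordan blocks; the rank sequence gives block sizes [3, 1].

Assembling the blocks gives the Jordan form J above.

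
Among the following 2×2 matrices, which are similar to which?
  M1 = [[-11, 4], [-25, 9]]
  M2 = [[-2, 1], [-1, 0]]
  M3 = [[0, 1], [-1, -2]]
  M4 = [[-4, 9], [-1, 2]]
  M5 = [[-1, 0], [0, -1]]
Characteristic polynomials: χ_{M1} = (x + 1)^2, χ_{M2} = (x + 1)^2, χ_{M3} = (x + 1)^2, χ_{M4} = (x + 1)^2, χ_{M5} = (x + 1)^2.

{M1, M2, M3, M4}: invariant factors (x + 1)^2.

{M5}: invariant factors x + 1, x + 1.

Matrices are similar if and only if their invariant-factor lists agree; the partition into similarity classes is {M1, M2, M3, M4}, {M5}.

2 classes: {M1, M2, M3, M4}, {M5}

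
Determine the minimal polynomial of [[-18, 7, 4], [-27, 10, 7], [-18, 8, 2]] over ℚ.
The characteristic polynomial factors as x(x + 3)^2. The minimal polynomial is ∏(x - λ)^{k_λ} where k_λ is the size of the largest Jordan block at λ.

For λ = -3: rank(A + 3I) = 2, and the largest Jordan block has size 2 (the smallest k with rank((A + 3I)^k) = rank((A + 3I)^(k+1))).
For λ = 0: rank(A) = 2, and the largest Jordan block has size 1 (the smallest k with rank(A^k) = rank(A^(k+1))).

So m_A(x) = x(x + 3)^2.

m_A(x) = x(x + 3)^2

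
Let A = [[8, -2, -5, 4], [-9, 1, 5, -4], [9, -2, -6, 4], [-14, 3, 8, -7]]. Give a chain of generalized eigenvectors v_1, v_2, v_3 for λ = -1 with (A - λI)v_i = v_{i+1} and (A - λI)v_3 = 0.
v_1 = [[0, 0, 1, 1]]^T, v_2 = [[-1, 1, -1, 2]]^T, v_3 = [[2, -2, 2, -3]]^T

We seek v_1 ∈ ker((A + I)^3) \ ker((A + I)^2), then set v_{i+1} = (A + I) v_i.

One such chain is v_1 = [[0, 0, 1, 1]]^T, v_2 = [[-1, 1, -1, 2]]^T, v_3 = [[2, -2, 2, -3]]^T. Check: (A + I) v_3 = [[0, 0, 0, 0]]^T = 0.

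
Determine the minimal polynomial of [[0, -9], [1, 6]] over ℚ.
m_A(x) = (x - 3)^2

The characteristic polynomial factors as (x - 3)^2. The minimal polynomial is ∏(x - λ)^{k_λ} where k_λ is the size of the largest Jordan block at λ.

For λ = 3: rank(A - 3I) = 1, and the largest Jordan block has size 2 (the smallest k with rank((A - 3I)^k) = rank((A - 3I)^(k+1))).

So m_A(x) = (x - 3)^2.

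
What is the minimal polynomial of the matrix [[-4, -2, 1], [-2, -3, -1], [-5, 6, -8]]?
The characteristic polynomial factors as (x + 5)^3. The minimal polynomial is ∏(x - λ)^{k_λ} where k_λ is the size of the largest Jordan block at λ.

For λ = -5: rank(A + 5I) = 2, and the largest Jordan block has size 3 (the smallest k with rank((A + 5I)^k) = rank((A + 5I)^(k+1))).

So m_A(x) = (x + 5)^3.

m_A(x) = (x + 5)^3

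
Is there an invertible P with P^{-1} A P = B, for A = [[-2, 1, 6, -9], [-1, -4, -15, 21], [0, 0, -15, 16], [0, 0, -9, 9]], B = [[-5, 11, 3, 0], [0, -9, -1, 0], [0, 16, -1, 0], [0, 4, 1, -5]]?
No.

trace(A) = -12 but trace(B) = -20. The trace is a similarity invariant, so A and B are not similar.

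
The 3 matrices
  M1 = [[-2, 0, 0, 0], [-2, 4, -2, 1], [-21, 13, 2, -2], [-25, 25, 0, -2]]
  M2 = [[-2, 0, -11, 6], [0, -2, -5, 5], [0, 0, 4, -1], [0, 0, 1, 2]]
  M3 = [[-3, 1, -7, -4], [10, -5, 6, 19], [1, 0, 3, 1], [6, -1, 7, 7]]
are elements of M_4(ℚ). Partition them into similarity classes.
Characteristic polynomials: χ_{M1} = (x - 3)^2(x + 2)^2, χ_{M2} = (x - 3)^2(x + 2)^2, χ_{M3} = (x - 3)^2(x + 2)^2.

{M1, M2}: invariant factors x + 2, (x - 3)^2(x + 2).

{M3}: invariant factors (x - 3)^2(x + 2)^2.

Matrices are similar if and only if their invariant-factor lists agree; the partition into similarity classes is {M1, M2}, {M3}.

2 classes: {M1, M2}, {M3}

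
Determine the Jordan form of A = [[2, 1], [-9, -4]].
J = [[-1, 1], [0, -1]]

The characteristic polynomial is det(xI - A) = (x + 1)^2, so the eigenvalues are -1 (algebraic multiplicity 2).

For λ = -1: rank(A + I) = 1, rank((A + I)^2) = 0. The eigenspace has dimension 2 - 1 = 1, so there is 1 Jordan block; the rank sequence gives block sizes [2].

Assembling the blocks gives the Jordan form J above.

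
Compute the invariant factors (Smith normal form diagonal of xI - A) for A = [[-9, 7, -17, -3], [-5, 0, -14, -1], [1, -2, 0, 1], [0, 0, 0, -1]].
(x + 1)^2(x + 4)^2

The Jordan structure of A has elementary divisors (x + 4)^2, (x + 1)^2. Arranging the block sizes at each eigenvalue in decreasing order and taking row products gives the invariant factors.

Invariant factors (smallest first, each dividing the next): (x + 1)^2(x + 4)^2.

Check: the last factor (x + 1)^2(x + 4)^2 is the minimal polynomial, and the product (x + 1)^2(x + 4)^2 is the characteristic polynomial.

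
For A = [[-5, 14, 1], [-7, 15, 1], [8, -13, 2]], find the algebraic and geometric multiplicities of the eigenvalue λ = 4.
algebraic multiplicity 3, geometric multiplicity 1

The characteristic polynomial is (x - 4)^3, so the factor x - 4 appears with exponent 3: the algebraic multiplicity is 3.

rank(A - 4I) = 2, so the eigenspace has dimension 3 - 2 = 1: the geometric multiplicity is 1.

Since 1 < 3, A is not diagonalizable.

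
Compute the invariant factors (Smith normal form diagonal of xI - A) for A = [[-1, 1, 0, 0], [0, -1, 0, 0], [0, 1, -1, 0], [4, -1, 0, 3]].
The Jordan structure of A has elementary divisors (x + 1)^2, (x + 1), (x - 3). Arranging the block sizes at each eigenvalue in decreasing order and taking row products gives the invariant factors.

Invariant factors (smallest first, each dividing the next): x + 1, (x - 3)(x + 1)^2.

Check: the last factor (x - 3)(x + 1)^2 is the minimal polynomial, and the product (x - 3)(x + 1)^3 is the characteristic polynomial.

x + 1, (x - 3)(x + 1)^2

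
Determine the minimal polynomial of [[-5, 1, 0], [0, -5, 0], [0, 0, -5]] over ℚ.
The characteristic polynomial factors as (x + 5)^3. The minimal polynomial is ∏(x - λ)^{k_λ} where k_λ is the size of the largest Jordan block at λ.

For λ = -5: rank(A + 5I) = 1, and the largest Jordan block has size 2 (the smallest k with rank((A + 5I)^k) = rank((A + 5I)^(k+1))).

So m_A(x) = (x + 5)^2.

m_A(x) = (x + 5)^2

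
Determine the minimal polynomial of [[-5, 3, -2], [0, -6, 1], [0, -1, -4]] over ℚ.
The characteristic polynomial factors as (x + 5)^3. The minimal polynomial is ∏(x - λ)^{k_λ} where k_λ is the size of the largest Jordan block at λ.

For λ = -5: rank(A + 5I) = 2, and the largest Jordan block has size 3 (the smallest k with rank((A + 5I)^k) = rank((A + 5I)^(k+1))).

So m_A(x) = (x + 5)^3.

m_A(x) = (x + 5)^3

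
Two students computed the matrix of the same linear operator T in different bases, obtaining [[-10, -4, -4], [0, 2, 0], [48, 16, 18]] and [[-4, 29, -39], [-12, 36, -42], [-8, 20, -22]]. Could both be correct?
Both have characteristic polynomial (x - 6)(x - 2)^2, but the minimal polynomial of A is (x - 6)(x - 2) while the minimal polynomial of B is (x - 6)(x - 2)^2. The minimal polynomial is a similarity invariant, so A and B are not similar.

No.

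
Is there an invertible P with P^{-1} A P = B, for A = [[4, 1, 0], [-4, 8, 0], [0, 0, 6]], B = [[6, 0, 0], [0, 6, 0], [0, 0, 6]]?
No.

Both have characteristic polynomial (x - 6)^3, but the minimal polynomial of A is (x - 6)^2 while the minimal polynomial of B is x - 6. The minimal polynomial is a similarity invariant, so A and B are not similar.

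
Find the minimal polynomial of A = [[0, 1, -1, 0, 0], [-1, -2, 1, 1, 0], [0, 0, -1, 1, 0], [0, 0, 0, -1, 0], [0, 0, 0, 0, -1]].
m_A(x) = (x + 1)^2

The characteristic polynomial factors as (x + 1)^5. The minimal polynomial is ∏(x - λ)^{k_λ} where k_λ is the size of the largest Jordan block at λ.

For λ = -1: rank(A + I) = 2, and the largest Jordan block has size 2 (the smallest k with rank((A + I)^k) = rank((A + I)^(k+1))).

So m_A(x) = (x + 1)^2.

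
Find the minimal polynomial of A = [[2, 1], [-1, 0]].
The characteristic polynomial factors as (x - 1)^2. The minimal polynomial is ∏(x - λ)^{k_λ} where k_λ is the size of the largest Jordan block at λ.

For λ = 1: rank(A - I) = 1, and the largest Jordan block has size 2 (the smallest k with rank((A - I)^k) = rank((A - I)^(k+1))).

So m_A(x) = (x - 1)^2.

m_A(x) = (x - 1)^2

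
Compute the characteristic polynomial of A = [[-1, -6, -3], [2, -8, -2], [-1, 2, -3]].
xI - A = [[x + 1, 6, 3], [-2, x + 8, 2], [1, -2, x + 3]].

Expanding det(xI - A) along the first row:
det(xI - A) = + (x + 1)·det([[x + 8, 2], [-2, x + 3]]) - (6)·det([[-2, 2], [1, x + 3]]) + (3)·det([[-2, x + 8], [1, -2]]).

Evaluating gives χ_A(x) = x^3 + 12x^2 + 48x + 64 = (x + 4)^3.

χ_A(x) = (x + 4)^3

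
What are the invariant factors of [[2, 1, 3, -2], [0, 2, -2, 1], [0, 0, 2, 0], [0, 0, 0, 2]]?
x - 2, (x - 2)^3

The Jordan structure of A has elementary divisors (x - 2)^3, (x - 2). Arranging the block sizes at each eigenvalue in decreasing order and taking row products gives the invariant factors.

Invariant factors (smallest first, each dividing the next): x - 2, (x - 2)^3.

Check: the last factor (x - 2)^3 is the minimal polynomial, and the product (x - 2)^4 is the characteristic polynomial.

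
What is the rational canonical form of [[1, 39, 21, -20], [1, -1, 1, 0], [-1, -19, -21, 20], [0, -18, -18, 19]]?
The invariant factors of A (the non-unit diagonal entries of the Smith normal form of xI - A over ℚ[x]) are (x - 4)(x + 5), (x - 4)(x + 5), each dividing the next. The characteristic polynomial is their product, (x - 4)^2(x + 5)^2.

The rational canonical form is the block-diagonal matrix of companion matrices C(f_i):
R = [[0, 20, 0, 0], [1, -1, 0, 0], [0, 0, 0, 20], [0, 0, 1, -1]].

R = [[0, 20, 0, 0], [1, -1, 0, 0], [0, 0, 0, 20], [0, 0, 1, -1]]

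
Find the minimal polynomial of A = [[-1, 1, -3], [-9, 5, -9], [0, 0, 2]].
m_A(x) = (x - 2)^2

The characteristic polynomial factors as (x - 2)^3. The minimal polynomial is ∏(x - λ)^{k_λ} where k_λ is the size of the largest Jordan block at λ.

For λ = 2: rank(A - 2I) = 1, and the largest Jordan block has size 2 (the smallest k with rank((A - 2I)^k) = rank((A - 2I)^(k+1))).

So m_A(x) = (x - 2)^2.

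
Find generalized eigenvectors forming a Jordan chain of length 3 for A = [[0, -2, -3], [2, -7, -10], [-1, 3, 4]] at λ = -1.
We seek v_1 ∈ ker((A + I)^3) \ ker((A + I)^2), then set v_{i+1} = (A + I) v_i.

One such chain is v_1 = [[2, -1, 1]]^T, v_2 = [[1, 0, 0]]^T, v_3 = [[1, 2, -1]]^T. Check: (A + I) v_3 = [[0, 0, 0]]^T = 0.

v_1 = [[2, -1, 1]]^T, v_2 = [[1, 0, 0]]^T, v_3 = [[1, 2, -1]]^T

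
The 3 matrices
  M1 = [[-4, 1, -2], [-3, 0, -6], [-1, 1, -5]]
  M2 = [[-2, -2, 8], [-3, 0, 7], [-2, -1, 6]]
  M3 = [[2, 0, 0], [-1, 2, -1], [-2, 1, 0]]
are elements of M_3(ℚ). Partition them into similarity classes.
Characteristic polynomials: χ_{M1} = (x + 3)^3, χ_{M2} = (x - 2)(x - 1)^2, χ_{M3} = (x - 2)(x - 1)^2.

{M1}: invariant factors x + 3, (x + 3)^2.

{M2, M3}: invariant factors (x - 2)(x - 1)^2.

Matrices are similar if and only if their invariant-factor lists agree; the partition into similarity classes is {M1}, {M2, M3}.

2 classes: {M1}, {M2, M3}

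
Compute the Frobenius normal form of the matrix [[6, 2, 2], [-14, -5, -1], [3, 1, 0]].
The invariant factors of A (the non-unit diagonal entries of the Smith normal form of xI - A over ℚ[x]) are (x + 2)(x^2 - 3x - 1), each dividing the next. The characteristic polynomial is their product, (x + 2)(x^2 - 3x - 1).

The rational canonical form is the block-diagonal matrix of companion matrices C(f_i):
R = [[0, 0, 2], [1, 0, 7], [0, 1, 1]].

Note the characteristic polynomial does not split into linear factors over ℚ, so A has no Jordan form over ℚ; the rational canonical form exists over any field.

R = [[0, 0, 2], [1, 0, 7], [0, 1, 1]]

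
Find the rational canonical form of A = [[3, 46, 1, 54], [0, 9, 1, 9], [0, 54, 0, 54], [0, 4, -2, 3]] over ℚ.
R = [[3, 0, 0, 0], [0, 0, 0, 54], [0, 1, 0, -45], [0, 0, 1, 12]]

The invariant factors of A (the non-unit diagonal entries of the Smith normal form of xI - A over ℚ[x]) are x - 3, (x - 6)(x - 3)^2, each dividing the next. The characteristic polynomial is their product, (x - 6)(x - 3)^3.

The rational canonical form is the block-diagonal matrix of companion matrices C(f_i):
R = [[3, 0, 0, 0], [0, 0, 0, 54], [0, 1, 0, -45], [0, 0, 1, 12]].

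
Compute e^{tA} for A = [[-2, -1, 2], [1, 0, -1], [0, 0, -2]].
A has Jordan form J = [[-2, 0, 0], [0, -1, 1], [0, 0, -1]] with A = PJP^{-1}, so e^{tA} = P e^{tJ} P^{-1}.

For a Jordan block J_k(λ), e^{tJ_k(λ)} = e^{λt} · (I + tN + t^2 N^2/2! + ... + t^{k-1} N^{k-1}/(k-1)!) where N is the nilpotent superdiagonal part.

Assembling the blocks and conjugating back gives the entries of e^{tA} as shown above.

e^{tA} = [[(1 - t)*e^{-t}, -t*e^{-t}, ((3 - t)*e^{t} - 3)*e^{-2*t}], [t*e^{-t}, (t + 1)*e^{-t}, ((t - 2)*e^{t} + 2)*e^{-2*t}], [0, 0, e^{-2*t}]]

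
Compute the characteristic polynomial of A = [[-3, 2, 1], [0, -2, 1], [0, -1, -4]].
xI - A = [[x + 3, -2, -1], [0, x + 2, -1], [0, 1, x + 4]].

Expanding det(xI - A) along the first row:
det(xI - A) = + (x + 3)·det([[x + 2, -1], [1, x + 4]]) - (-2)·det([[0, -1], [0, x + 4]]) + (-1)·det([[0, x + 2], [0, 1]]).

Evaluating gives χ_A(x) = x^3 + 9x^2 + 27x + 27 = (x + 3)^3.

χ_A(x) = (x + 3)^3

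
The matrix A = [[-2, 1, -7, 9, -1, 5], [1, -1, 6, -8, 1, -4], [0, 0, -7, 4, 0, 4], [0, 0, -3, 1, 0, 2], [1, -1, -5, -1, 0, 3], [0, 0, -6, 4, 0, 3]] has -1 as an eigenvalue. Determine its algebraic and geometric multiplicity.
The characteristic polynomial is (x + 1)^6, so the factor x + 1 appears with exponent 6: the algebraic multiplicity is 6.

rank(A + I) = 3, so the eigenspace has dimension 6 - 3 = 3: the geometric multiplicity is 3.

Since 3 < 6, A is not diagonalizable.

algebraic multiplicity 6, geometric multiplicity 3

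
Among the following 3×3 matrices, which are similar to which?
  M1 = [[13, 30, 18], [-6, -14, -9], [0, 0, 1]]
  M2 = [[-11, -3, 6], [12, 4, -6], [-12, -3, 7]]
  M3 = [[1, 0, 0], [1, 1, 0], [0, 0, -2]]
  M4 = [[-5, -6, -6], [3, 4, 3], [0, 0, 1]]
2 classes: {M1, M2, M4}, {M3}

Characteristic polynomials: χ_{M1} = (x - 1)^2(x + 2), χ_{M2} = (x - 1)^2(x + 2), χ_{M3} = (x - 1)^2(x + 2), χ_{M4} = (x - 1)^2(x + 2).

{M1, M2, M4}: invariant factors x - 1, (x - 1)(x + 2).

{M3}: invariant factors (x - 1)^2(x + 2).

Matrices are similar if and only if their invariant-factor lists agree; the partition into similarity classes is {M1, M2, M4}, {M3}.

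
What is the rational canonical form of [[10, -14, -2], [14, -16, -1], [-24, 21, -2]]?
The invariant factors of A (the non-unit diagonal entries of the Smith normal form of xI - A over ℚ[x]) are (x + 2)(x + 3)^2, each dividing the next. The characteristic polynomial is their product, (x + 2)(x + 3)^2.

The rational canonical form is the block-diagonal matrix of companion matrices C(f_i):
R = [[0, 0, -18], [1, 0, -21], [0, 1, -8]].

R = [[0, 0, -18], [1, 0, -21], [0, 1, -8]]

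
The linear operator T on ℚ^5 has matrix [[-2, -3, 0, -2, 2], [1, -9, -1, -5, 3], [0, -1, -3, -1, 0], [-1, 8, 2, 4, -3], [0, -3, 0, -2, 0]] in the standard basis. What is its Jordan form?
The characteristic polynomial is det(xI - A) = (x + 2)^5, so the eigenvalues are -2 (algebraic multiplicity 5).

For λ = -2: rank(A + 2I) = 3, rank((A + 2I)^2) = 1, rank((A + 2I)^3) = 0. The eigenspace has dimension 5 - 3 = 2, so there are 2 Jordan blocks; the rank sequence gives block sizes [3, 2].

Assembling the blocks gives the Jordan form J above.

J = [[-2, 1, 0, 0, 0], [0, -2, 1, 0, 0], [0, 0, -2, 0, 0], [0, 0, 0, -2, 1], [0, 0, 0, 0, -2]]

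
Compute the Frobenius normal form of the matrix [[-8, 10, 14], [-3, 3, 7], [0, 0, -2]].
R = [[-2, 0, 0], [0, 0, -6], [0, 1, -5]]

The invariant factors of A (the non-unit diagonal entries of the Smith normal form of xI - A over ℚ[x]) are x + 2, (x + 2)(x + 3), each dividing the next. The characteristic polynomial is their product, (x + 2)^2(x + 3).

The rational canonical form is the block-diagonal matrix of companion matrices C(f_i):
R = [[-2, 0, 0], [0, 0, -6], [0, 1, -5]].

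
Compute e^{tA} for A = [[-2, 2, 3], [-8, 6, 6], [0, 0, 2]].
e^{tA} = [[(1 - 4*t)*e^{2*t}, 2*t*e^{2*t}, 3*t*e^{2*t}], [-8*t*e^{2*t}, (4*t + 1)*e^{2*t}, 6*t*e^{2*t}], [0, 0, e^{2*t}]]

A has Jordan form J = [[2, 1, 0], [0, 2, 0], [0, 0, 2]] with A = PJP^{-1}, so e^{tA} = P e^{tJ} P^{-1}.

For a Jordan block J_k(λ), e^{tJ_k(λ)} = e^{λt} · (I + tN + t^2 N^2/2! + ... + t^{k-1} N^{k-1}/(k-1)!) where N is the nilpotent superdiagonal part.

Assembling the blocks and conjugating back gives the entries of e^{tA} as shown above.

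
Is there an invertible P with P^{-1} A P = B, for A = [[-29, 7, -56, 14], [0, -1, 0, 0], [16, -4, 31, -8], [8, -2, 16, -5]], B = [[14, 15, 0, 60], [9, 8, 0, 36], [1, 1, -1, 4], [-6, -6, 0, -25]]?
Yes.

Two matrices over a field are similar if and only if they have the same invariant factors.

Both A and B have characteristic polynomial (x + 1)^4 and minimal polynomial (x + 1)^2. Computing further, both have invariant factors x + 1, x + 1, (x + 1)^2. Hence A and B are similar.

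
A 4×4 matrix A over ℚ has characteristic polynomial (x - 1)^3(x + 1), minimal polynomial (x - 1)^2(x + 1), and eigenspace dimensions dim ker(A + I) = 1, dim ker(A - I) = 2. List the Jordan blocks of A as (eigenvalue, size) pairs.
λ = -1: algebraic multiplicity 1 (exponent in χ_A), largest block size 1 (exponent in m_A), 1 block (geometric multiplicity). This forces block sizes [1].
λ = 1: algebraic multiplicity 3 (exponent in χ_A), largest block size 2 (exponent in m_A), 2 blocks (geometric multiplicity). These force block sizes [2, 1].

Jordan blocks: (-1, 1), (1, 2), (1, 1)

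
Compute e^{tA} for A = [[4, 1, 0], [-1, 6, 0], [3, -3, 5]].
A has Jordan form J = [[5, 1, 0], [0, 5, 0], [0, 0, 5]] with A = PJP^{-1}, so e^{tA} = P e^{tJ} P^{-1}.

For a Jordan block J_k(λ), e^{tJ_k(λ)} = e^{λt} · (I + tN + t^2 N^2/2! + ... + t^{k-1} N^{k-1}/(k-1)!) where N is the nilpotent superdiagonal part.

Assembling the blocks and conjugating back gives the entries of e^{tA} as shown above.

e^{tA} = [[(1 - t)*e^{5*t}, t*e^{5*t}, 0], [-t*e^{5*t}, (t + 1)*e^{5*t}, 0], [3*t*e^{5*t}, -3*t*e^{5*t}, e^{5*t}]]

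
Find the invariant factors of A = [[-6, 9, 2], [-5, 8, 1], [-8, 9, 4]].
(x - 2)^3

The Jordan structure of A has elementary divisors (x - 2)^3. Arranging the block sizes at each eigenvalue in decreasing order and taking row products gives the invariant factors.

Invariant factors (smallest first, each dividing the next): (x - 2)^3.

Check: the last factor (x - 2)^3 is the minimal polynomial, and the product (x - 2)^3 is the characteristic polynomial.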